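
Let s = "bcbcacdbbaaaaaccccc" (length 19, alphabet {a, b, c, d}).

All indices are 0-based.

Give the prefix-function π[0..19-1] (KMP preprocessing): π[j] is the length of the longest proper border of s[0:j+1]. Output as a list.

[0, 0, 1, 2, 0, 0, 0, 1, 1, 0, 0, 0, 0, 0, 0, 0, 0, 0, 0]

π[0] = 0
j=1 s[j]='c': π[1]=0 (border '')
j=2 s[j]='b': π[2]=1 (border 'b')
j=3 s[j]='c': π[3]=2 (border 'bc')
j=4 s[j]='a': k: 2→0; π[4]=0 (border '')
j=5 s[j]='c': π[5]=0 (border '')
j=6 s[j]='d': π[6]=0 (border '')
j=7 s[j]='b': π[7]=1 (border 'b')
j=8 s[j]='b': k: 1→0; π[8]=1 (border 'b')
j=9 s[j]='a': k: 1→0; π[9]=0 (border '')
j=10 s[j]='a': π[10]=0 (border '')
j=11 s[j]='a': π[11]=0 (border '')
j=12 s[j]='a': π[12]=0 (border '')
j=13 s[j]='a': π[13]=0 (border '')
j=14 s[j]='c': π[14]=0 (border '')
j=15 s[j]='c': π[15]=0 (border '')
j=16 s[j]='c': π[16]=0 (border '')
j=17 s[j]='c': π[17]=0 (border '')
j=18 s[j]='c': π[18]=0 (border '')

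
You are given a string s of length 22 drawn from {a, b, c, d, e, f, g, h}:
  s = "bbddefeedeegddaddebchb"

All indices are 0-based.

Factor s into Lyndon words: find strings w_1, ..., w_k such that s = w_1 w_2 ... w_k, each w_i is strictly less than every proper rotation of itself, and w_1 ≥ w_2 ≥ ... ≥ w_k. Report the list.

["bbddefeedeegdd", "addebchb"]

emit factor 1: 'bbddefeedeegdd' (i=0, period=14)
emit factor 2: 'addebchb' (i=14, period=8)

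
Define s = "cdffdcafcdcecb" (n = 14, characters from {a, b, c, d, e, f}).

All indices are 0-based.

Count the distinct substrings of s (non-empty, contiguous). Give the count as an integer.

95

rank→(start, suffix):
  0 → (6, 'afcdcecb')
  1 → (13, 'b')
  2 → (5, 'cafcdcecb')
  3 → (12, 'cb')
  4 → (8, 'cdcecb')
  5 → (0, 'cdffdcafcdcecb')
  6 → (10, 'cecb')
  7 → (4, 'dcafcdcecb')
  8 → (9, 'dcecb')
  9 → (1, 'dffdcafcdcecb')
  10 → (11, 'ecb')
  11 → (7, 'fcdcecb')
  12 → (3, 'fdcafcdcecb')
  13 → (2, 'ffdcafcdcecb')

SA = [6, 13, 5, 12, 8, 0, 10, 4, 9, 1, 11, 7, 3, 2]
rank  pair      lcp
   1  s[6:],s[13:]  0  ''
   2  s[13:],s[5:]  0  ''
   3  s[5:],s[12:]  1  'c'
   4  s[12:],s[8:]  1  'c'
   5  s[8:],s[0:]  2  'cd'
   6  s[0:],s[10:]  1  'c'
   7  s[10:],s[4:]  0  ''
   8  s[4:],s[9:]  2  'dc'
   9  s[9:],s[1:]  1  'd'
  10  s[1:],s[11:]  0  ''
  11  s[11:],s[7:]  0  ''
  12  s[7:],s[3:]  1  'f'
  13  s[3:],s[2:]  1  'f'

n(n+1)/2 = 14·15/2 = 105
Σ LCP = 0 + 0 + 0 + 1 + 1 + 2 + 1 + 0 + 2 + 1 + 0 + 0 + 1 + 1 = 10
distinct = 105 − 10 = 95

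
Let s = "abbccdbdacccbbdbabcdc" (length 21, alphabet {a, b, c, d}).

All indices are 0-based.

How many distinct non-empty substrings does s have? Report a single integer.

rank | idx | suffix
   0 |   0 | abbccdbdacccbbdbabcdc
   1 |  16 | abcdc
   2 |   8 | acccbbdbabcdc
   3 |  15 | babcdc
   4 |   1 | bbccdbdacccbbdbabcdc
   5 |  12 | bbdbabcdc
   6 |   2 | bccdbdacccbbdbabcdc
   7 |  17 | bcdc
   8 |   6 | bdacccbbdbabcdc
   9 |  13 | bdbabcdc
  10 |  20 | c
  11 |  11 | cbbdbabcdc
  12 |  10 | ccbbdbabcdc
  13 |   9 | cccbbdbabcdc
  14 |   3 | ccdbdacccbbdbabcdc
  15 |   4 | cdbdacccbbdbabcdc
  16 |  18 | cdc
  17 |   7 | dacccbbdbabcdc
  18 |  14 | dbabcdc
  19 |   5 | dbdacccbbdbabcdc
  20 |  19 | dc

SA = [0, 16, 8, 15, 1, 12, 2, 17, 6, 13, 20, 11, 10, 9, 3, 4, 18, 7, 14, 5, 19]
i: (SA[i-1],SA[i]) lcp shared
  1: (0,16) 2 'ab'
  2: (16,8) 1 'a'
  3: (8,15) 0 ''
  4: (15,1) 1 'b'
  5: (1,12) 2 'bb'
  6: (12,2) 1 'b'
  7: (2,17) 2 'bc'
  8: (17,6) 1 'b'
  9: (6,13) 2 'bd'
  10: (13,20) 0 ''
  11: (20,11) 1 'c'
  12: (11,10) 1 'c'
  13: (10,9) 2 'cc'
  14: (9,3) 2 'cc'
  15: (3,4) 1 'c'
  16: (4,18) 2 'cd'
  17: (18,7) 0 ''
  18: (7,14) 1 'd'
  19: (14,5) 2 'db'
  20: (5,19) 1 'd'

n(n+1)/2 = 21·22/2 = 231
Σ LCP = 0 + 2 + 1 + 0 + 1 + 2 + 1 + 2 + 1 + 2 + 0 + 1 + 1 + 2 + 2 + 1 + 2 + 0 + 1 + 2 + 1 = 25
distinct = 231 − 25 = 206

206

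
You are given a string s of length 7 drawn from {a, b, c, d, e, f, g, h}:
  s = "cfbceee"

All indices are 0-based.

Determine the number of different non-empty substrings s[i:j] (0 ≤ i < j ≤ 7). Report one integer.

rank→(start, suffix):
  0 → (2, 'bceee')
  1 → (3, 'ceee')
  2 → (0, 'cfbceee')
  3 → (6, 'e')
  4 → (5, 'ee')
  5 → (4, 'eee')
  6 → (1, 'fbceee')

SA = [2, 3, 0, 6, 5, 4, 1]
i: (SA[i-1],SA[i]) lcp shared
  1: (2,3) 0 ''
  2: (3,0) 1 'c'
  3: (0,6) 0 ''
  4: (6,5) 1 'e'
  5: (5,4) 2 'ee'
  6: (4,1) 0 ''

n(n+1)/2 = 7·8/2 = 28
Σ LCP = 0 + 0 + 1 + 0 + 1 + 2 + 0 = 4
distinct = 28 − 4 = 24

24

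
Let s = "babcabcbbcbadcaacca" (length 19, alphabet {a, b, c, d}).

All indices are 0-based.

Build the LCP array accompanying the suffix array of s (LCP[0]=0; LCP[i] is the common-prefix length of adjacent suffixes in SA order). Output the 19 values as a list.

rank→(start, suffix):
  0 → (18, 'a')
  1 → (14, 'aacca')
  2 → (1, 'abcabcbbcbadcaacca')
  3 → (4, 'abcbbcbadcaacca')
  4 → (15, 'acca')
  5 → (11, 'adcaacca')
  6 → (0, 'babcabcbbcbadcaacca')
  7 → (10, 'badcaacca')
  8 → (7, 'bbcbadcaacca')
  9 → (2, 'bcabcbbcbadcaacca')
  10 → (8, 'bcbadcaacca')
  11 → (5, 'bcbbcbadcaacca')
  12 → (17, 'ca')
  13 → (13, 'caacca')
  14 → (3, 'cabcbbcbadcaacca')
  15 → (9, 'cbadcaacca')
  16 → (6, 'cbbcbadcaacca')
  17 → (16, 'cca')
  18 → (12, 'dcaacca')

SA = [18, 14, 1, 4, 15, 11, 0, 10, 7, 2, 8, 5, 17, 13, 3, 9, 6, 16, 12]
i: (SA[i-1],SA[i]) lcp shared
  1: (18,14) 1 'a'
  2: (14,1) 1 'a'
  3: (1,4) 3 'abc'
  4: (4,15) 1 'a'
  5: (15,11) 1 'a'
  6: (11,0) 0 ''
  7: (0,10) 2 'ba'
  8: (10,7) 1 'b'
  9: (7,2) 1 'b'
  10: (2,8) 2 'bc'
  11: (8,5) 3 'bcb'
  12: (5,17) 0 ''
  13: (17,13) 2 'ca'
  14: (13,3) 2 'ca'
  15: (3,9) 1 'c'
  16: (9,6) 2 'cb'
  17: (6,16) 1 'c'
  18: (16,12) 0 ''

[0, 1, 1, 3, 1, 1, 0, 2, 1, 1, 2, 3, 0, 2, 2, 1, 2, 1, 0]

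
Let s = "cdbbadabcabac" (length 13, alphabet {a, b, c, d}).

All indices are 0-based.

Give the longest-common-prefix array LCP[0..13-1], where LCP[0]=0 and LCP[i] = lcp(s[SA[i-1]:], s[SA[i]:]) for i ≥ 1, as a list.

sorted suffixes:
  #0 SA[0]=9  'abac'
  #1 SA[1]=6  'abcabac'
  #2 SA[2]=11  'ac'
  #3 SA[3]=4  'adabcabac'
  #4 SA[4]=10  'bac'
  #5 SA[5]=3  'badabcabac'
  #6 SA[6]=2  'bbadabcabac'
  #7 SA[7]=7  'bcabac'
  #8 SA[8]=12  'c'
  #9 SA[9]=8  'cabac'
  #10 SA[10]=0  'cdbbadabcabac'
  #11 SA[11]=5  'dabcabac'
  #12 SA[12]=1  'dbbadabcabac'

SA = [9, 6, 11, 4, 10, 3, 2, 7, 12, 8, 0, 5, 1]
rank  pair      lcp
   1  s[9:],s[6:]  2  'ab'
   2  s[6:],s[11:]  1  'a'
   3  s[11:],s[4:]  1  'a'
   4  s[4:],s[10:]  0  ''
   5  s[10:],s[3:]  2  'ba'
   6  s[3:],s[2:]  1  'b'
   7  s[2:],s[7:]  1  'b'
   8  s[7:],s[12:]  0  ''
   9  s[12:],s[8:]  1  'c'
  10  s[8:],s[0:]  1  'c'
  11  s[0:],s[5:]  0  ''
  12  s[5:],s[1:]  1  'd'

[0, 2, 1, 1, 0, 2, 1, 1, 0, 1, 1, 0, 1]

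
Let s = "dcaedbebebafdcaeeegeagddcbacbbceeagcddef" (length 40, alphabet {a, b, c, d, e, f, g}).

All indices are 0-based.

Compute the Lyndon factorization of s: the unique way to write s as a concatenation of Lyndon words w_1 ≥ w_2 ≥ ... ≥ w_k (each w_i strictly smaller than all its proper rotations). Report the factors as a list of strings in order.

emit factor 1: 'd' (i=0, period=1)
emit factor 2: 'c' (i=1, period=1)
emit factor 3: 'aedbebebafdcaeeegeagddcb' (i=2, period=24)
emit factor 4: 'acbbceeagcddef' (i=26, period=14)

["d", "c", "aedbebebafdcaeeegeagddcb", "acbbceeagcddef"]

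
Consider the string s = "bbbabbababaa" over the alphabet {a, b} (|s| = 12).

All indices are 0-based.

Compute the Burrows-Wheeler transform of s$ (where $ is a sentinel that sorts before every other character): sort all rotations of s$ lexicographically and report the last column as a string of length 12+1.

aabbbbaabbab$

rank  rotation       last
    0  $bbbabbababaa  a
    1  a$bbbabbababa  a
    2  aa$bbbabbabab  b
    3  abaa$bbbabbab  b
    4  ababaa$bbbabb  b
    5  abbababaa$bbb  b
    6  baa$bbbabbaba  a
    7  babaa$bbbabba  a
    8  bababaa$bbbab  b
    9  babbababaa$bb  b
   10  bbababaa$bbba  a
   11  bbabbababaa$b  b
   12  bbbabbababaa$  $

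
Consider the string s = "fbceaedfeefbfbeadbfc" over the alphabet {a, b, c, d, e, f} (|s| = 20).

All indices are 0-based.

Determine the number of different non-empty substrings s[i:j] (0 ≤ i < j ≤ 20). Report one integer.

192

rank | idx | suffix
   0 |  15 | adbfc
   1 |   4 | aedfeefbfbeadbfc
   2 |   1 | bceaedfeefbfbeadbfc
   3 |  13 | beadbfc
   4 |  11 | bfbeadbfc
   5 |  17 | bfc
   6 |  19 | c
   7 |   2 | ceaedfeefbfbeadbfc
   8 |  16 | dbfc
   9 |   6 | dfeefbfbeadbfc
  10 |  14 | eadbfc
  11 |   3 | eaedfeefbfbeadbfc
  12 |   5 | edfeefbfbeadbfc
  13 |   8 | eefbfbeadbfc
  14 |   9 | efbfbeadbfc
  15 |   0 | fbceaedfeefbfbeadbfc
  16 |  12 | fbeadbfc
  17 |  10 | fbfbeadbfc
  18 |  18 | fc
  19 |   7 | feefbfbeadbfc

SA = [15, 4, 1, 13, 11, 17, 19, 2, 16, 6, 14, 3, 5, 8, 9, 0, 12, 10, 18, 7]
i: (SA[i-1],SA[i]) lcp shared
  1: (15,4) 1 'a'
  2: (4,1) 0 ''
  3: (1,13) 1 'b'
  4: (13,11) 1 'b'
  5: (11,17) 2 'bf'
  6: (17,19) 0 ''
  7: (19,2) 1 'c'
  8: (2,16) 0 ''
  9: (16,6) 1 'd'
  10: (6,14) 0 ''
  11: (14,3) 2 'ea'
  12: (3,5) 1 'e'
  13: (5,8) 1 'e'
  14: (8,9) 1 'e'
  15: (9,0) 0 ''
  16: (0,12) 2 'fb'
  17: (12,10) 2 'fb'
  18: (10,18) 1 'f'
  19: (18,7) 1 'f'

n(n+1)/2 = 20·21/2 = 210
Σ LCP = 0 + 1 + 0 + 1 + 1 + 2 + 0 + 1 + 0 + 1 + 0 + 2 + 1 + 1 + 1 + 0 + 2 + 2 + 1 + 1 = 18
distinct = 210 − 18 = 192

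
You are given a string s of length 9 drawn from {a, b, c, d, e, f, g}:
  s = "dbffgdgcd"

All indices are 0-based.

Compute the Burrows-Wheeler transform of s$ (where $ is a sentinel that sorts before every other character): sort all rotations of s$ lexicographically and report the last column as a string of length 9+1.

ddgc$gbfdf

rank  rotation    last
    0  $dbffgdgcd  d
    1  bffgdgcd$d  d
    2  cd$dbffgdg  g
    3  d$dbffgdgc  c
    4  dbffgdgcd$  $
    5  dgcd$dbffg  g
    6  ffgdgcd$db  b
    7  fgdgcd$dbf  f
    8  gcd$dbffgd  d
    9  gdgcd$dbff  f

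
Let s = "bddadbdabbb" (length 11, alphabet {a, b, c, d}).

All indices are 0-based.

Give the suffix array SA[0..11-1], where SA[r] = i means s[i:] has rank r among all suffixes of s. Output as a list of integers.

rank→(start, suffix):
  0 → (7, 'abbb')
  1 → (3, 'adbdabbb')
  2 → (10, 'b')
  3 → (9, 'bb')
  4 → (8, 'bbb')
  5 → (5, 'bdabbb')
  6 → (0, 'bddadbdabbb')
  7 → (6, 'dabbb')
  8 → (2, 'dadbdabbb')
  9 → (4, 'dbdabbb')
  10 → (1, 'ddadbdabbb')

[7, 3, 10, 9, 8, 5, 0, 6, 2, 4, 1]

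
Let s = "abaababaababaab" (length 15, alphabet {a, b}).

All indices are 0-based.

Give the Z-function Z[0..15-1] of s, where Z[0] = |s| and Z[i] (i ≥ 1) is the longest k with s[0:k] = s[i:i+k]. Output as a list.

[15, 0, 1, 3, 0, 10, 0, 1, 3, 0, 5, 0, 1, 2, 0]

Z[0]=15
i=1: i≥r, start 0; Z[1]=0
i=2: i≥r, start 0; Z[2]=1 grow→box=[2,3)
i=3: i≥r, start 0; Z[3]=3 grow→box=[3,6)
i=4: min(r-i=2, Z[1]=0)=0; Z[4]=0
i=5: min(r-i=1, Z[2]=1)=1; Z[5]=10 grow→box=[5,15)
i=6: min(r-i=9, Z[1]=0)=0; Z[6]=0
i=7: min(r-i=8, Z[2]=1)=1; Z[7]=1
i=8: min(r-i=7, Z[3]=3)=3; Z[8]=3
i=9: min(r-i=6, Z[4]=0)=0; Z[9]=0
i=10: min(r-i=5, Z[5]=10)=5; Z[10]=5
i=11: min(r-i=4, Z[6]=0)=0; Z[11]=0
i=12: min(r-i=3, Z[7]=1)=1; Z[12]=1
i=13: min(r-i=2, Z[8]=3)=2; Z[13]=2
i=14: min(r-i=1, Z[9]=0)=0; Z[14]=0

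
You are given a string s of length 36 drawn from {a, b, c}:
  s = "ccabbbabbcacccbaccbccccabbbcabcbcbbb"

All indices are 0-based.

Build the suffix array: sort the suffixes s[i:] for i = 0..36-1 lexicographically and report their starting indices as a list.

[2, 23, 6, 28, 15, 10, 35, 5, 14, 34, 4, 33, 3, 24, 25, 7, 26, 8, 31, 29, 18, 1, 22, 27, 9, 13, 32, 30, 17, 0, 21, 12, 16, 20, 11, 19]

sorted suffixes:
  #0 SA[0]=2  'abbbabbcacccbaccbccccabbbcabcbcbbb'
  #1 SA[1]=23  'abbbcabcbcbbb'
  #2 SA[2]=6  'abbcacccbaccbccccabbbcabcbcbbb'
  #3 SA[3]=28  'abcbcbbb'
  #4 SA[4]=15  'accbccccabbbcabcbcbbb'
  #5 SA[5]=10  'acccbaccbccccabbbcabcbcbbb'
  #6 SA[6]=35  'b'
  #7 SA[7]=5  'babbcacccbaccbccccabbbcabcbcbbb'
  #8 SA[8]=14  'baccbccccabbbcabcbcbbb'
  #9 SA[9]=34  'bb'
  #10 SA[10]=4  'bbabbcacccbaccbccccabbbcabcbcbbb'
  #11 SA[11]=33  'bbb'
  #12 SA[12]=3  'bbbabbcacccbaccbccccabbbcabcbcbbb'
  #13 SA[13]=24  'bbbcabcbcbbb'
  #14 SA[14]=25  'bbcabcbcbbb'
  #15 SA[15]=7  'bbcacccbaccbccccabbbcabcbcbbb'
  #16 SA[16]=26  'bcabcbcbbb'
  #17 SA[17]=8  'bcacccbaccbccccabbbcabcbcbbb'
  #18 SA[18]=31  'bcbbb'
  #19 SA[19]=29  'bcbcbbb'
  #20 SA[20]=18  'bccccabbbcabcbcbbb'
  #21 SA[21]=1  'cabbbabbcacccbaccbccccabbbcabcbcbbb'
  #22 SA[22]=22  'cabbbcabcbcbbb'
  #23 SA[23]=27  'cabcbcbbb'
  #24 SA[24]=9  'cacccbaccbccccabbbcabcbcbbb'
  #25 SA[25]=13  'cbaccbccccabbbcabcbcbbb'
  #26 SA[26]=32  'cbbb'
  #27 SA[27]=30  'cbcbbb'
  #28 SA[28]=17  'cbccccabbbcabcbcbbb'
  #29 SA[29]=0  'ccabbbabbcacccbaccbccccabbbcabcbcbbb'
  #30 SA[30]=21  'ccabbbcabcbcbbb'
  #31 SA[31]=12  'ccbaccbccccabbbcabcbcbbb'
  #32 SA[32]=16  'ccbccccabbbcabcbcbbb'
  #33 SA[33]=20  'cccabbbcabcbcbbb'
  #34 SA[34]=11  'cccbaccbccccabbbcabcbcbbb'
  #35 SA[35]=19  'ccccabbbcabcbcbbb'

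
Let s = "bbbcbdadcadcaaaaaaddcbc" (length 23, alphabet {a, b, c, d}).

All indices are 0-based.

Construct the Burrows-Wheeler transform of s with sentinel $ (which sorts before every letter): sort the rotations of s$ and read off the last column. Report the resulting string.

rank  rotation                  last
    0  $bbbcbdadcadcaaaaaaddcbc  c
    1  aaaaaaddcbc$bbbcbdadcadc  c
    2  aaaaaddcbc$bbbcbdadcadca  a
    3  aaaaddcbc$bbbcbdadcadcaa  a
    4  aaaddcbc$bbbcbdadcadcaaa  a
    5  aaddcbc$bbbcbdadcadcaaaa  a
    6  adcaaaaaaddcbc$bbbcbdadc  c
    7  adcadcaaaaaaddcbc$bbbcbd  d
    8  addcbc$bbbcbdadcadcaaaaa  a
    9  bbbcbdadcadcaaaaaaddcbc$  $
   10  bbcbdadcadcaaaaaaddcbc$b  b
   11  bc$bbbcbdadcadcaaaaaaddc  c
   12  bcbdadcadcaaaaaaddcbc$bb  b
   13  bdadcadcaaaaaaddcbc$bbbc  c
   14  c$bbbcbdadcadcaaaaaaddcb  b
   15  caaaaaaddcbc$bbbcbdadcad  d
   16  cadcaaaaaaddcbc$bbbcbdad  d
   17  cbc$bbbcbdadcadcaaaaaadd  d
   18  cbdadcadcaaaaaaddcbc$bbb  b
   19  dadcadcaaaaaaddcbc$bbbcb  b
   20  dcaaaaaaddcbc$bbbcbdadca  a
   21  dcadcaaaaaaddcbc$bbbcbda  a
   22  dcbc$bbbcbdadcadcaaaaaad  d
   23  ddcbc$bbbcbdadcadcaaaaaa  a

ccaaaacda$bcbcbdddbbaada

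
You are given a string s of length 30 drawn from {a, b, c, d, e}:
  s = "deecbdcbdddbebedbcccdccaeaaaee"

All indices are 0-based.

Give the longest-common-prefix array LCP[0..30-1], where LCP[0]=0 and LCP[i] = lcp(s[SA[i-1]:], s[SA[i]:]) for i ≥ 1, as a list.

[0, 2, 1, 2, 0, 1, 2, 1, 2, 0, 1, 3, 1, 2, 2, 1, 0, 2, 1, 2, 1, 2, 1, 0, 1, 1, 1, 1, 1, 2]

sorted suffixes:
  #0 SA[0]=25  'aaaee'
  #1 SA[1]=26  'aaee'
  #2 SA[2]=23  'aeaaaee'
  #3 SA[3]=27  'aee'
  #4 SA[4]=16  'bcccdccaeaaaee'
  #5 SA[5]=4  'bdcbdddbebedbcccdccaeaaaee'
  #6 SA[6]=7  'bdddbebedbcccdccaeaaaee'
  #7 SA[7]=11  'bebedbcccdccaeaaaee'
  #8 SA[8]=13  'bedbcccdccaeaaaee'
  #9 SA[9]=22  'caeaaaee'
  #10 SA[10]=3  'cbdcbdddbebedbcccdccaeaaaee'
  #11 SA[11]=6  'cbdddbebedbcccdccaeaaaee'
  #12 SA[12]=21  'ccaeaaaee'
  #13 SA[13]=17  'cccdccaeaaaee'
  #14 SA[14]=18  'ccdccaeaaaee'
  #15 SA[15]=19  'cdccaeaaaee'
  #16 SA[16]=15  'dbcccdccaeaaaee'
  #17 SA[17]=10  'dbebedbcccdccaeaaaee'
  #18 SA[18]=5  'dcbdddbebedbcccdccaeaaaee'
  #19 SA[19]=20  'dccaeaaaee'
  #20 SA[20]=9  'ddbebedbcccdccaeaaaee'
  #21 SA[21]=8  'dddbebedbcccdccaeaaaee'
  #22 SA[22]=0  'deecbdcbdddbebedbcccdccaeaaaee'
  #23 SA[23]=29  'e'
  #24 SA[24]=24  'eaaaee'
  #25 SA[25]=12  'ebedbcccdccaeaaaee'
  #26 SA[26]=2  'ecbdcbdddbebedbcccdccaeaaaee'
  #27 SA[27]=14  'edbcccdccaeaaaee'
  #28 SA[28]=28  'ee'
  #29 SA[29]=1  'eecbdcbdddbebedbcccdccaeaaaee'

SA = [25, 26, 23, 27, 16, 4, 7, 11, 13, 22, 3, 6, 21, 17, 18, 19, 15, 10, 5, 20, 9, 8, 0, 29, 24, 12, 2, 14, 28, 1]
rank  pair      lcp
   1  s[25:],s[26:]  2  'aa'
   2  s[26:],s[23:]  1  'a'
   3  s[23:],s[27:]  2  'ae'
   4  s[27:],s[16:]  0  ''
   5  s[16:],s[4:]  1  'b'
   6  s[4:],s[7:]  2  'bd'
   7  s[7:],s[11:]  1  'b'
   8  s[11:],s[13:]  2  'be'
   9  s[13:],s[22:]  0  ''
  10  s[22:],s[3:]  1  'c'
  11  s[3:],s[6:]  3  'cbd'
  12  s[6:],s[21:]  1  'c'
  13  s[21:],s[17:]  2  'cc'
  14  s[17:],s[18:]  2  'cc'
  15  s[18:],s[19:]  1  'c'
  16  s[19:],s[15:]  0  ''
  17  s[15:],s[10:]  2  'db'
  18  s[10:],s[5:]  1  'd'
  19  s[5:],s[20:]  2  'dc'
  20  s[20:],s[9:]  1  'd'
  21  s[9:],s[8:]  2  'dd'
  22  s[8:],s[0:]  1  'd'
  23  s[0:],s[29:]  0  ''
  24  s[29:],s[24:]  1  'e'
  25  s[24:],s[12:]  1  'e'
  26  s[12:],s[2:]  1  'e'
  27  s[2:],s[14:]  1  'e'
  28  s[14:],s[28:]  1  'e'
  29  s[28:],s[1:]  2  'ee'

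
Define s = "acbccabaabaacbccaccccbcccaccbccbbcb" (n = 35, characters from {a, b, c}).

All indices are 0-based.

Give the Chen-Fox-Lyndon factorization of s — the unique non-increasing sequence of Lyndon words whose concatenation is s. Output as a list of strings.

emit factor 1: 'acbcc' (i=0, period=5)
emit factor 2: 'ab' (i=5, period=2)
emit factor 3: 'aabaacbccaccccbcccaccbccbbcb' (i=7, period=28)

["acbcc", "ab", "aabaacbccaccccbcccaccbccbbcb"]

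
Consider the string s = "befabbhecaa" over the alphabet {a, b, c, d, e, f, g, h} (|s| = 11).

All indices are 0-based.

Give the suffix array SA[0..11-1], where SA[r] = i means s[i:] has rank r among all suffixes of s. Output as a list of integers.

[10, 9, 3, 4, 0, 5, 8, 7, 1, 2, 6]

sorted suffixes:
  #0 SA[0]=10  'a'
  #1 SA[1]=9  'aa'
  #2 SA[2]=3  'abbhecaa'
  #3 SA[3]=4  'bbhecaa'
  #4 SA[4]=0  'befabbhecaa'
  #5 SA[5]=5  'bhecaa'
  #6 SA[6]=8  'caa'
  #7 SA[7]=7  'ecaa'
  #8 SA[8]=1  'efabbhecaa'
  #9 SA[9]=2  'fabbhecaa'
  #10 SA[10]=6  'hecaa'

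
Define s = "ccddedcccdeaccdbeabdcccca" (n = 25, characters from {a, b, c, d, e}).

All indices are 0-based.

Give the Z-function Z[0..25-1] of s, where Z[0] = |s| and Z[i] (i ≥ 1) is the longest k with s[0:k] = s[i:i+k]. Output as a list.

Z[0]=25
i=1: i≥r, start 0; Z[1]=1 extend→box=[1,2)
i=2: i≥r, start 0; Z[2]=0
i=3: i≥r, start 0; Z[3]=0
i=4: i≥r, start 0; Z[4]=0
i=5: i≥r, start 0; Z[5]=0
i=6: i≥r, start 0; Z[6]=2 extend→box=[6,8)
i=7: min(r-i=1, Z[1]=1)=1; Z[7]=3 extend→box=[7,10)
i=8: min(r-i=2, Z[1]=1)=1; Z[8]=1
i=9: min(r-i=1, Z[2]=0)=0; Z[9]=0
i=10: i≥r, start 0; Z[10]=0
i=11: i≥r, start 0; Z[11]=0
i=12: i≥r, start 0; Z[12]=3 extend→box=[12,15)
i=13: min(r-i=2, Z[1]=1)=1; Z[13]=1
i=14: min(r-i=1, Z[2]=0)=0; Z[14]=0
i=15: i≥r, start 0; Z[15]=0
i=16: i≥r, start 0; Z[16]=0
i=17: i≥r, start 0; Z[17]=0
i=18: i≥r, start 0; Z[18]=0
i=19: i≥r, start 0; Z[19]=0
i=20: i≥r, start 0; Z[20]=2 extend→box=[20,22)
i=21: min(r-i=1, Z[1]=1)=1; Z[21]=2 extend→box=[21,23)
i=22: min(r-i=1, Z[1]=1)=1; Z[22]=2 extend→box=[22,24)
i=23: min(r-i=1, Z[1]=1)=1; Z[23]=1
i=24: i≥r, start 0; Z[24]=0

[25, 1, 0, 0, 0, 0, 2, 3, 1, 0, 0, 0, 3, 1, 0, 0, 0, 0, 0, 0, 2, 2, 2, 1, 0]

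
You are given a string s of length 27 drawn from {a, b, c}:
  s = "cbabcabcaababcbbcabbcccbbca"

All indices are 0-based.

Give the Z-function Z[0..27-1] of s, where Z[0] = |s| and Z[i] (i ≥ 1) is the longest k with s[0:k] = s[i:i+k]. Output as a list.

Z[0]=27
i=1: outside box; Z[1]=0
i=2: outside box; Z[2]=0
i=3: outside box; Z[3]=0
i=4: outside box; Z[4]=1 scan→box=[4,5)
i=5: outside box; Z[5]=0
i=6: outside box; Z[6]=0
i=7: outside box; Z[7]=1 scan→box=[7,8)
i=8: outside box; Z[8]=0
i=9: outside box; Z[9]=0
i=10: outside box; Z[10]=0
i=11: outside box; Z[11]=0
i=12: outside box; Z[12]=0
i=13: outside box; Z[13]=2 scan→box=[13,15)
i=14: min(r-i=1, Z[1]=0)=0; Z[14]=0
i=15: outside box; Z[15]=0
i=16: outside box; Z[16]=1 scan→box=[16,17)
i=17: outside box; Z[17]=0
i=18: outside box; Z[18]=0
i=19: outside box; Z[19]=0
i=20: outside box; Z[20]=1 scan→box=[20,21)
i=21: outside box; Z[21]=1 scan→box=[21,22)
i=22: outside box; Z[22]=2 scan→box=[22,24)
i=23: min(r-i=1, Z[1]=0)=0; Z[23]=0
i=24: outside box; Z[24]=0
i=25: outside box; Z[25]=1 scan→box=[25,26)
i=26: outside box; Z[26]=0

[27, 0, 0, 0, 1, 0, 0, 1, 0, 0, 0, 0, 0, 2, 0, 0, 1, 0, 0, 0, 1, 1, 2, 0, 0, 1, 0]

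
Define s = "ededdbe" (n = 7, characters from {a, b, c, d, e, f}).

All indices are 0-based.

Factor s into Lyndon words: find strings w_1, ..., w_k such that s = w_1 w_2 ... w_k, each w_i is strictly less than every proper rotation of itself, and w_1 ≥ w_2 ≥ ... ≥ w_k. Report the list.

emit factor 1: 'e' (i=0, period=1)
emit factor 2: 'de' (i=1, period=2)
emit factor 3: 'd' (i=3, period=1)
emit factor 4: 'd' (i=4, period=1)
emit factor 5: 'be' (i=5, period=2)

["e", "de", "d", "d", "be"]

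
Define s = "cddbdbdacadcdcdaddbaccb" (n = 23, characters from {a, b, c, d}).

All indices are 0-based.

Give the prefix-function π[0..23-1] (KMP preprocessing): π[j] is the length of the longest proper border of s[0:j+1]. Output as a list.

π[0] = 0
j=1 s[j]='d': π[1]=0 (border '')
j=2 s[j]='d': π[2]=0 (border '')
j=3 s[j]='b': π[3]=0 (border '')
j=4 s[j]='d': π[4]=0 (border '')
j=5 s[j]='b': π[5]=0 (border '')
j=6 s[j]='d': π[6]=0 (border '')
j=7 s[j]='a': π[7]=0 (border '')
j=8 s[j]='c': π[8]=1 (border 'c')
j=9 s[j]='a': k: 1→0; π[9]=0 (border '')
j=10 s[j]='d': π[10]=0 (border '')
j=11 s[j]='c': π[11]=1 (border 'c')
j=12 s[j]='d': π[12]=2 (border 'cd')
j=13 s[j]='c': k: 2→0; π[13]=1 (border 'c')
j=14 s[j]='d': π[14]=2 (border 'cd')
j=15 s[j]='a': k: 2→0; π[15]=0 (border '')
j=16 s[j]='d': π[16]=0 (border '')
j=17 s[j]='d': π[17]=0 (border '')
j=18 s[j]='b': π[18]=0 (border '')
j=19 s[j]='a': π[19]=0 (border '')
j=20 s[j]='c': π[20]=1 (border 'c')
j=21 s[j]='c': k: 1→0; π[21]=1 (border 'c')
j=22 s[j]='b': k: 1→0; π[22]=0 (border '')

[0, 0, 0, 0, 0, 0, 0, 0, 1, 0, 0, 1, 2, 1, 2, 0, 0, 0, 0, 0, 1, 1, 0]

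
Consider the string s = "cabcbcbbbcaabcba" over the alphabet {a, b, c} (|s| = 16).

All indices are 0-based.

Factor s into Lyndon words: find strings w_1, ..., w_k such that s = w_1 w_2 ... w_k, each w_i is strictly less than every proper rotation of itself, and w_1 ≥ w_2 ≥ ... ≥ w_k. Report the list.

["c", "abcbcbbbc", "aabcb", "a"]

emit factor 1: 'c' (i=0, period=1)
emit factor 2: 'abcbcbbbc' (i=1, period=9)
emit factor 3: 'aabcb' (i=10, period=5)
emit factor 4: 'a' (i=15, period=1)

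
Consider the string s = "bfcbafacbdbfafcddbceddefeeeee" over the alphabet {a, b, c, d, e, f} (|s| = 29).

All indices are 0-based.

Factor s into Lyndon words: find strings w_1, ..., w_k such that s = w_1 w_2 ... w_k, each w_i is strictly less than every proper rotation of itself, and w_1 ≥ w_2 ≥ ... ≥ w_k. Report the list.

["bfc", "b", "af", "acbdbfafcddbceddefeeeee"]

emit factor 1: 'bfc' (i=0, period=3)
emit factor 2: 'b' (i=3, period=1)
emit factor 3: 'af' (i=4, period=2)
emit factor 4: 'acbdbfafcddbceddefeeeee' (i=6, period=23)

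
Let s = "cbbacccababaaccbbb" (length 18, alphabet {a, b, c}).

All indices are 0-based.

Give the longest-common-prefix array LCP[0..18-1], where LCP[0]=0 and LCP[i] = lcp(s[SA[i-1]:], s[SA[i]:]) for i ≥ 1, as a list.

rank→(start, suffix):
  0 → (11, 'aaccbbb')
  1 → (9, 'abaaccbbb')
  2 → (7, 'ababaaccbbb')
  3 → (12, 'accbbb')
  4 → (3, 'acccababaaccbbb')
  5 → (17, 'b')
  6 → (10, 'baaccbbb')
  7 → (8, 'babaaccbbb')
  8 → (2, 'bacccababaaccbbb')
  9 → (16, 'bb')
  10 → (1, 'bbacccababaaccbbb')
  11 → (15, 'bbb')
  12 → (6, 'cababaaccbbb')
  13 → (0, 'cbbacccababaaccbbb')
  14 → (14, 'cbbb')
  15 → (5, 'ccababaaccbbb')
  16 → (13, 'ccbbb')
  17 → (4, 'cccababaaccbbb')

SA = [11, 9, 7, 12, 3, 17, 10, 8, 2, 16, 1, 15, 6, 0, 14, 5, 13, 4]
[i] adj suffixes → lcp
  [1] 11/9 → 1 ('a')
  [2] 9/7 → 3 ('aba')
  [3] 7/12 → 1 ('a')
  [4] 12/3 → 3 ('acc')
  [5] 3/17 → 0 ('')
  [6] 17/10 → 1 ('b')
  [7] 10/8 → 2 ('ba')
  [8] 8/2 → 2 ('ba')
  [9] 2/16 → 1 ('b')
  [10] 16/1 → 2 ('bb')
  [11] 1/15 → 2 ('bb')
  [12] 15/6 → 0 ('')
  [13] 6/0 → 1 ('c')
  [14] 0/14 → 3 ('cbb')
  [15] 14/5 → 1 ('c')
  [16] 5/13 → 2 ('cc')
  [17] 13/4 → 2 ('cc')

[0, 1, 3, 1, 3, 0, 1, 2, 2, 1, 2, 2, 0, 1, 3, 1, 2, 2]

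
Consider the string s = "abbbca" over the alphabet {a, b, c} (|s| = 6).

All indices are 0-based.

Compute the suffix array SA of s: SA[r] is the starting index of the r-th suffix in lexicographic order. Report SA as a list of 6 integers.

[5, 0, 1, 2, 3, 4]

sorted suffixes:
  #0 SA[0]=5  'a'
  #1 SA[1]=0  'abbbca'
  #2 SA[2]=1  'bbbca'
  #3 SA[3]=2  'bbca'
  #4 SA[4]=3  'bca'
  #5 SA[5]=4  'ca'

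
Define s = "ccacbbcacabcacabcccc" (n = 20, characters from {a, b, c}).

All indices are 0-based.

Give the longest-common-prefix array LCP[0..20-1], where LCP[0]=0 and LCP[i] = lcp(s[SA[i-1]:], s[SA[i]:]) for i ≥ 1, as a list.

rank | idx | suffix
   0 |   9 | abcacabcccc
   1 |  14 | abcccc
   2 |   7 | acabcacabcccc
   3 |  12 | acabcccc
   4 |   2 | acbbcacabcacabcccc
   5 |   4 | bbcacabcacabcccc
   6 |   5 | bcacabcacabcccc
   7 |  10 | bcacabcccc
   8 |  15 | bcccc
   9 |  19 | c
  10 |   8 | cabcacabcccc
  11 |  13 | cabcccc
  12 |   6 | cacabcacabcccc
  13 |  11 | cacabcccc
  14 |   1 | cacbbcacabcacabcccc
  15 |   3 | cbbcacabcacabcccc
  16 |  18 | cc
  17 |   0 | ccacbbcacabcacabcccc
  18 |  17 | ccc
  19 |  16 | cccc

SA = [9, 14, 7, 12, 2, 4, 5, 10, 15, 19, 8, 13, 6, 11, 1, 3, 18, 0, 17, 16]
i: (SA[i-1],SA[i]) lcp shared
  1: (9,14) 3 'abc'
  2: (14,7) 1 'a'
  3: (7,12) 5 'acabc'
  4: (12,2) 2 'ac'
  5: (2,4) 0 ''
  6: (4,5) 1 'b'
  7: (5,10) 7 'bcacabc'
  8: (10,15) 2 'bc'
  9: (15,19) 0 ''
  10: (19,8) 1 'c'
  11: (8,13) 4 'cabc'
  12: (13,6) 2 'ca'
  13: (6,11) 6 'cacabc'
  14: (11,1) 3 'cac'
  15: (1,3) 1 'c'
  16: (3,18) 1 'c'
  17: (18,0) 2 'cc'
  18: (0,17) 2 'cc'
  19: (17,16) 3 'ccc'

[0, 3, 1, 5, 2, 0, 1, 7, 2, 0, 1, 4, 2, 6, 3, 1, 1, 2, 2, 3]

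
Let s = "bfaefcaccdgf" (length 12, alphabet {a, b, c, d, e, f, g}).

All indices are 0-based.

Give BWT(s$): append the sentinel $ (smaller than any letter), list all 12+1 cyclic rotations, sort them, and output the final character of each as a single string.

fcf$faccagbed

rank  rotation       last
    0  $bfaefcaccdgf  f
    1  accdgf$bfaefc  c
    2  aefcaccdgf$bf  f
    3  bfaefcaccdgf$  $
    4  caccdgf$bfaef  f
    5  ccdgf$bfaefca  a
    6  cdgf$bfaefcac  c
    7  dgf$bfaefcacc  c
    8  efcaccdgf$bfa  a
    9  f$bfaefcaccdg  g
   10  faefcaccdgf$b  b
   11  fcaccdgf$bfae  e
   12  gf$bfaefcaccd  d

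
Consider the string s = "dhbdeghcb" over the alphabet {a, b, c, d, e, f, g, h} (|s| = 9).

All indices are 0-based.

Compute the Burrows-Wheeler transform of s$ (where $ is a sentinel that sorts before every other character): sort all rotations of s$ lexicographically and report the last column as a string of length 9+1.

bchhb$dedg

rank  rotation    last
    0  $dhbdeghcb  b
    1  b$dhbdeghc  c
    2  bdeghcb$dh  h
    3  cb$dhbdegh  h
    4  deghcb$dhb  b
    5  dhbdeghcb$  $
    6  eghcb$dhbd  d
    7  ghcb$dhbde  e
    8  hbdeghcb$d  d
    9  hcb$dhbdeg  g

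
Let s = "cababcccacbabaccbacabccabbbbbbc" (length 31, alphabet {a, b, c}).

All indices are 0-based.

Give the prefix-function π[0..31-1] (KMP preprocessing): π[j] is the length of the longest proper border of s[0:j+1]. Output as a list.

[0, 0, 0, 0, 0, 1, 1, 1, 2, 1, 0, 0, 0, 0, 1, 1, 0, 0, 1, 2, 3, 1, 1, 2, 3, 0, 0, 0, 0, 0, 1]

π[0] = 0
j=1 s[j]='a': π[1]=0 (border '')
j=2 s[j]='b': π[2]=0 (border '')
j=3 s[j]='a': π[3]=0 (border '')
j=4 s[j]='b': π[4]=0 (border '')
j=5 s[j]='c': π[5]=1 (border 'c')
j=6 s[j]='c': k: 1→0; π[6]=1 (border 'c')
j=7 s[j]='c': k: 1→0; π[7]=1 (border 'c')
j=8 s[j]='a': π[8]=2 (border 'ca')
j=9 s[j]='c': k: 2→0; π[9]=1 (border 'c')
j=10 s[j]='b': k: 1→0; π[10]=0 (border '')
j=11 s[j]='a': π[11]=0 (border '')
j=12 s[j]='b': π[12]=0 (border '')
j=13 s[j]='a': π[13]=0 (border '')
j=14 s[j]='c': π[14]=1 (border 'c')
j=15 s[j]='c': k: 1→0; π[15]=1 (border 'c')
j=16 s[j]='b': k: 1→0; π[16]=0 (border '')
j=17 s[j]='a': π[17]=0 (border '')
j=18 s[j]='c': π[18]=1 (border 'c')
j=19 s[j]='a': π[19]=2 (border 'ca')
j=20 s[j]='b': π[20]=3 (border 'cab')
j=21 s[j]='c': k: 3→0; π[21]=1 (border 'c')
j=22 s[j]='c': k: 1→0; π[22]=1 (border 'c')
j=23 s[j]='a': π[23]=2 (border 'ca')
j=24 s[j]='b': π[24]=3 (border 'cab')
j=25 s[j]='b': k: 3→0; π[25]=0 (border '')
j=26 s[j]='b': π[26]=0 (border '')
j=27 s[j]='b': π[27]=0 (border '')
j=28 s[j]='b': π[28]=0 (border '')
j=29 s[j]='b': π[29]=0 (border '')
j=30 s[j]='c': π[30]=1 (border 'c')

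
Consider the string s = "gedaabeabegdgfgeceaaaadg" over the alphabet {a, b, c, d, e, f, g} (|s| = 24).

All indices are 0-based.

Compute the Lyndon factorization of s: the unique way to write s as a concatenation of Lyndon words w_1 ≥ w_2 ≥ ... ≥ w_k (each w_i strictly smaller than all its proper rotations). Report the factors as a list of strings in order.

emit factor 1: 'g' (i=0, period=1)
emit factor 2: 'e' (i=1, period=1)
emit factor 3: 'd' (i=2, period=1)
emit factor 4: 'aabeabegdgfgece' (i=3, period=15)
emit factor 5: 'aaaadg' (i=18, period=6)

["g", "e", "d", "aabeabegdgfgece", "aaaadg"]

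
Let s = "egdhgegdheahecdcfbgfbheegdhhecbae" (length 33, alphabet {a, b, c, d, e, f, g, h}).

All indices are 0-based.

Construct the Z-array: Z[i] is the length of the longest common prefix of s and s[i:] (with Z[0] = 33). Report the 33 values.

[33, 0, 0, 0, 0, 4, 0, 0, 0, 1, 0, 0, 1, 0, 0, 0, 0, 0, 0, 0, 0, 0, 1, 4, 0, 0, 0, 0, 1, 0, 0, 0, 1]

Z[0]=33
i=1: fresh scan; Z[1]=0
i=2: fresh scan; Z[2]=0
i=3: fresh scan; Z[3]=0
i=4: fresh scan; Z[4]=0
i=5: fresh scan; Z[5]=4 grow→box=[5,9)
i=6: min(r-i=3, Z[1]=0)=0; Z[6]=0
i=7: min(r-i=2, Z[2]=0)=0; Z[7]=0
i=8: min(r-i=1, Z[3]=0)=0; Z[8]=0
i=9: fresh scan; Z[9]=1 grow→box=[9,10)
i=10: fresh scan; Z[10]=0
i=11: fresh scan; Z[11]=0
i=12: fresh scan; Z[12]=1 grow→box=[12,13)
i=13: fresh scan; Z[13]=0
i=14: fresh scan; Z[14]=0
i=15: fresh scan; Z[15]=0
i=16: fresh scan; Z[16]=0
i=17: fresh scan; Z[17]=0
i=18: fresh scan; Z[18]=0
i=19: fresh scan; Z[19]=0
i=20: fresh scan; Z[20]=0
i=21: fresh scan; Z[21]=0
i=22: fresh scan; Z[22]=1 grow→box=[22,23)
i=23: fresh scan; Z[23]=4 grow→box=[23,27)
i=24: min(r-i=3, Z[1]=0)=0; Z[24]=0
i=25: min(r-i=2, Z[2]=0)=0; Z[25]=0
i=26: min(r-i=1, Z[3]=0)=0; Z[26]=0
i=27: fresh scan; Z[27]=0
i=28: fresh scan; Z[28]=1 grow→box=[28,29)
i=29: fresh scan; Z[29]=0
i=30: fresh scan; Z[30]=0
i=31: fresh scan; Z[31]=0
i=32: fresh scan; Z[32]=1 grow→box=[32,33)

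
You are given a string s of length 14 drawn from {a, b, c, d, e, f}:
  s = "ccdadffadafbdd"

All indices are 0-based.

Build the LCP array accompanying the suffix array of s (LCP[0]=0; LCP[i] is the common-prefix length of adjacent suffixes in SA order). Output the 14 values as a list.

sorted suffixes:
  #0 SA[0]=7  'adafbdd'
  #1 SA[1]=3  'adffadafbdd'
  #2 SA[2]=9  'afbdd'
  #3 SA[3]=11  'bdd'
  #4 SA[4]=0  'ccdadffadafbdd'
  #5 SA[5]=1  'cdadffadafbdd'
  #6 SA[6]=13  'd'
  #7 SA[7]=2  'dadffadafbdd'
  #8 SA[8]=8  'dafbdd'
  #9 SA[9]=12  'dd'
  #10 SA[10]=4  'dffadafbdd'
  #11 SA[11]=6  'fadafbdd'
  #12 SA[12]=10  'fbdd'
  #13 SA[13]=5  'ffadafbdd'

SA = [7, 3, 9, 11, 0, 1, 13, 2, 8, 12, 4, 6, 10, 5]
rank  pair      lcp
   1  s[7:],s[3:]  2  'ad'
   2  s[3:],s[9:]  1  'a'
   3  s[9:],s[11:]  0  ''
   4  s[11:],s[0:]  0  ''
   5  s[0:],s[1:]  1  'c'
   6  s[1:],s[13:]  0  ''
   7  s[13:],s[2:]  1  'd'
   8  s[2:],s[8:]  2  'da'
   9  s[8:],s[12:]  1  'd'
  10  s[12:],s[4:]  1  'd'
  11  s[4:],s[6:]  0  ''
  12  s[6:],s[10:]  1  'f'
  13  s[10:],s[5:]  1  'f'

[0, 2, 1, 0, 0, 1, 0, 1, 2, 1, 1, 0, 1, 1]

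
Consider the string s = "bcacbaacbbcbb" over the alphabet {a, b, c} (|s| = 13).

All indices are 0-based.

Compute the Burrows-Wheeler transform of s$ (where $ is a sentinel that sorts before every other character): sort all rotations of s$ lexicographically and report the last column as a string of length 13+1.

rank  rotation        last
    0  $bcacbaacbbcbb  b
    1  aacbbcbb$bcacb  b
    2  acbaacbbcbb$bc  c
    3  acbbcbb$bcacba  a
    4  b$bcacbaacbbcb  b
    5  baacbbcbb$bcac  c
    6  bb$bcacbaacbbc  c
    7  bbcbb$bcacbaac  c
    8  bcacbaacbbcbb$  $
    9  bcbb$bcacbaacb  b
   10  cacbaacbbcbb$b  b
   11  cbaacbbcbb$bca  a
   12  cbb$bcacbaacbb  b
   13  cbbcbb$bcacbaa  a

bbcabccc$bbaba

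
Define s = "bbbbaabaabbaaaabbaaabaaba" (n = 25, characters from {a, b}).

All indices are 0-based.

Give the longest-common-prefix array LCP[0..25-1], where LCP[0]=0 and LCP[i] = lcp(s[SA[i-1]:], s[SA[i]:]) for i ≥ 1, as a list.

rank→(start, suffix):
  0 → (24, 'a')
  1 → (11, 'aaaabbaaabaaba')
  2 → (17, 'aaabaaba')
  3 → (12, 'aaabbaaabaaba')
  4 → (21, 'aaba')
  5 → (18, 'aabaaba')
  6 → (4, 'aabaabbaaaabbaaabaaba')
  7 → (7, 'aabbaaaabbaaabaaba')
  8 → (13, 'aabbaaabaaba')
  9 → (22, 'aba')
  10 → (19, 'abaaba')
  11 → (5, 'abaabbaaaabbaaabaaba')
  12 → (8, 'abbaaaabbaaabaaba')
  13 → (14, 'abbaaabaaba')
  14 → (23, 'ba')
  15 → (10, 'baaaabbaaabaaba')
  16 → (16, 'baaabaaba')
  17 → (20, 'baaba')
  18 → (3, 'baabaabbaaaabbaaabaaba')
  19 → (6, 'baabbaaaabbaaabaaba')
  20 → (9, 'bbaaaabbaaabaaba')
  21 → (15, 'bbaaabaaba')
  22 → (2, 'bbaabaabbaaaabbaaabaaba')
  23 → (1, 'bbbaabaabbaaaabbaaabaaba')
  24 → (0, 'bbbbaabaabbaaaabbaaabaaba')

SA = [24, 11, 17, 12, 21, 18, 4, 7, 13, 22, 19, 5, 8, 14, 23, 10, 16, 20, 3, 6, 9, 15, 2, 1, 0]
[i] adj suffixes → lcp
  [1] 24/11 → 1 ('a')
  [2] 11/17 → 3 ('aaa')
  [3] 17/12 → 4 ('aaab')
  [4] 12/21 → 2 ('aa')
  [5] 21/18 → 4 ('aaba')
  [6] 18/4 → 6 ('aabaab')
  [7] 4/7 → 3 ('aab')
  [8] 7/13 → 7 ('aabbaaa')
  [9] 13/22 → 1 ('a')
  [10] 22/19 → 3 ('aba')
  [11] 19/5 → 5 ('abaab')
  [12] 5/8 → 2 ('ab')
  [13] 8/14 → 6 ('abbaaa')
  [14] 14/23 → 0 ('')
  [15] 23/10 → 2 ('ba')
  [16] 10/16 → 4 ('baaa')
  [17] 16/20 → 3 ('baa')
  [18] 20/3 → 5 ('baaba')
  [19] 3/6 → 4 ('baab')
  [20] 6/9 → 1 ('b')
  [21] 9/15 → 5 ('bbaaa')
  [22] 15/2 → 4 ('bbaa')
  [23] 2/1 → 2 ('bb')
  [24] 1/0 → 3 ('bbb')

[0, 1, 3, 4, 2, 4, 6, 3, 7, 1, 3, 5, 2, 6, 0, 2, 4, 3, 5, 4, 1, 5, 4, 2, 3]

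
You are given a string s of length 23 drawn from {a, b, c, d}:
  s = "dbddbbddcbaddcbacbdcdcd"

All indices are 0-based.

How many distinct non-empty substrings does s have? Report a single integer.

237

rank | idx | suffix
   0 |  15 | acbdcdcd
   1 |  10 | addcbacbdcdcd
   2 |  14 | bacbdcdcd
   3 |   9 | baddcbacbdcdcd
   4 |   4 | bbddcbaddcbacbdcdcd
   5 |  17 | bdcdcd
   6 |   1 | bddbbddcbaddcbacbdcdcd
   7 |   5 | bddcbaddcbacbdcdcd
   8 |  13 | cbacbdcdcd
   9 |   8 | cbaddcbacbdcdcd
  10 |  16 | cbdcdcd
  11 |  21 | cd
  12 |  19 | cdcd
  13 |  22 | d
  14 |   3 | dbbddcbaddcbacbdcdcd
  15 |   0 | dbddbbddcbaddcbacbdcdcd
  16 |  12 | dcbacbdcdcd
  17 |   7 | dcbaddcbacbdcdcd
  18 |  20 | dcd
  19 |  18 | dcdcd
  20 |   2 | ddbbddcbaddcbacbdcdcd
  21 |  11 | ddcbacbdcdcd
  22 |   6 | ddcbaddcbacbdcdcd

SA = [15, 10, 14, 9, 4, 17, 1, 5, 13, 8, 16, 21, 19, 22, 3, 0, 12, 7, 20, 18, 2, 11, 6]
i: (SA[i-1],SA[i]) lcp shared
  1: (15,10) 1 'a'
  2: (10,14) 0 ''
  3: (14,9) 2 'ba'
  4: (9,4) 1 'b'
  5: (4,17) 1 'b'
  6: (17,1) 2 'bd'
  7: (1,5) 3 'bdd'
  8: (5,13) 0 ''
  9: (13,8) 3 'cba'
  10: (8,16) 2 'cb'
  11: (16,21) 1 'c'
  12: (21,19) 2 'cd'
  13: (19,22) 0 ''
  14: (22,3) 1 'd'
  15: (3,0) 2 'db'
  16: (0,12) 1 'd'
  17: (12,7) 4 'dcba'
  18: (7,20) 2 'dc'
  19: (20,18) 3 'dcd'
  20: (18,2) 1 'd'
  21: (2,11) 2 'dd'
  22: (11,6) 5 'ddcba'

n(n+1)/2 = 23·24/2 = 276
Σ LCP = 0 + 1 + 0 + 2 + 1 + 1 + 2 + 3 + 0 + 3 + 2 + 1 + 2 + 0 + 1 + 2 + 1 + 4 + 2 + 3 + 1 + 2 + 5 = 39
distinct = 276 − 39 = 237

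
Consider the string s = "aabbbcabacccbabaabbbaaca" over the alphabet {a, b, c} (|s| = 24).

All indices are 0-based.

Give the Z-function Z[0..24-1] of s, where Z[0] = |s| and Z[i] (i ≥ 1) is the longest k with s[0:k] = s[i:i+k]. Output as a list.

Z[0]=24
i=1: fresh scan; Z[1]=1 scan→box=[1,2)
i=2: fresh scan; Z[2]=0
i=3: fresh scan; Z[3]=0
i=4: fresh scan; Z[4]=0
i=5: fresh scan; Z[5]=0
i=6: fresh scan; Z[6]=1 scan→box=[6,7)
i=7: fresh scan; Z[7]=0
i=8: fresh scan; Z[8]=1 scan→box=[8,9)
i=9: fresh scan; Z[9]=0
i=10: fresh scan; Z[10]=0
i=11: fresh scan; Z[11]=0
i=12: fresh scan; Z[12]=0
i=13: fresh scan; Z[13]=1 scan→box=[13,14)
i=14: fresh scan; Z[14]=0
i=15: fresh scan; Z[15]=5 scan→box=[15,20)
i=16: min(r-i=4, Z[1]=1)=1; Z[16]=1
i=17: min(r-i=3, Z[2]=0)=0; Z[17]=0
i=18: min(r-i=2, Z[3]=0)=0; Z[18]=0
i=19: min(r-i=1, Z[4]=0)=0; Z[19]=0
i=20: fresh scan; Z[20]=2 scan→box=[20,22)
i=21: min(r-i=1, Z[1]=1)=1; Z[21]=1
i=22: fresh scan; Z[22]=0
i=23: fresh scan; Z[23]=1 scan→box=[23,24)

[24, 1, 0, 0, 0, 0, 1, 0, 1, 0, 0, 0, 0, 1, 0, 5, 1, 0, 0, 0, 2, 1, 0, 1]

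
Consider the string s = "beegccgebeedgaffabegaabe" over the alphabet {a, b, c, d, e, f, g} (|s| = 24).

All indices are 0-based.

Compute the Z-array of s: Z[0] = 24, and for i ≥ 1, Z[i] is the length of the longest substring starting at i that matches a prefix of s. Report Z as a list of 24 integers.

Z[0]=24
i=1: i≥r, start 0; Z[1]=0
i=2: i≥r, start 0; Z[2]=0
i=3: i≥r, start 0; Z[3]=0
i=4: i≥r, start 0; Z[4]=0
i=5: i≥r, start 0; Z[5]=0
i=6: i≥r, start 0; Z[6]=0
i=7: i≥r, start 0; Z[7]=0
i=8: i≥r, start 0; Z[8]=3 scan→box=[8,11)
i=9: min(r-i=2, Z[1]=0)=0; Z[9]=0
i=10: min(r-i=1, Z[2]=0)=0; Z[10]=0
i=11: i≥r, start 0; Z[11]=0
i=12: i≥r, start 0; Z[12]=0
i=13: i≥r, start 0; Z[13]=0
i=14: i≥r, start 0; Z[14]=0
i=15: i≥r, start 0; Z[15]=0
i=16: i≥r, start 0; Z[16]=0
i=17: i≥r, start 0; Z[17]=2 scan→box=[17,19)
i=18: min(r-i=1, Z[1]=0)=0; Z[18]=0
i=19: i≥r, start 0; Z[19]=0
i=20: i≥r, start 0; Z[20]=0
i=21: i≥r, start 0; Z[21]=0
i=22: i≥r, start 0; Z[22]=2 scan→box=[22,24)
i=23: min(r-i=1, Z[1]=0)=0; Z[23]=0

[24, 0, 0, 0, 0, 0, 0, 0, 3, 0, 0, 0, 0, 0, 0, 0, 0, 2, 0, 0, 0, 0, 2, 0]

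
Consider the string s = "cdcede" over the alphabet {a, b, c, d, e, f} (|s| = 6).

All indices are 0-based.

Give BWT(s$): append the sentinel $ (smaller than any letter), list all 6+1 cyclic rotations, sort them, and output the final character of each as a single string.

e$dcedc

rank  rotation last
    0  $cdcede  e
    1  cdcede$  $
    2  cede$cd  d
    3  dcede$c  c
    4  de$cdce  e
    5  e$cdced  d
    6  ede$cdc  c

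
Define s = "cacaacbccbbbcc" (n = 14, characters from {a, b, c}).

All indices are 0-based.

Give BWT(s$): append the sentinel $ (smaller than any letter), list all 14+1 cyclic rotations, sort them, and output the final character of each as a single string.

cccacbbcca$cabb

rank  rotation         last
    0  $cacaacbccbbbcc  c
    1  aacbccbbbcc$cac  c
    2  acaacbccbbbcc$c  c
    3  acbccbbbcc$caca  a
    4  bbbcc$cacaacbcc  c
    5  bbcc$cacaacbccb  b
    6  bcc$cacaacbccbb  b
    7  bccbbbcc$cacaac  c
    8  c$cacaacbccbbbc  c
    9  caacbccbbbcc$ca  a
   10  cacaacbccbbbcc$  $
   11  cbbbcc$cacaacbc  c
   12  cbccbbbcc$cacaa  a
   13  cc$cacaacbccbbb  b
   14  ccbbbcc$cacaacb  b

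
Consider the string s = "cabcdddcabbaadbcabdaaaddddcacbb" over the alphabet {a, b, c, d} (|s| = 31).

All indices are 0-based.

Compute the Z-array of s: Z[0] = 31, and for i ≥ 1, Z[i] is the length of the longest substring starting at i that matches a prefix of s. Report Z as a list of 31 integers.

[31, 0, 0, 1, 0, 0, 0, 3, 0, 0, 0, 0, 0, 0, 0, 3, 0, 0, 0, 0, 0, 0, 0, 0, 0, 0, 2, 0, 1, 0, 0]

Z[0]=31
i=1: fresh scan; Z[1]=0
i=2: fresh scan; Z[2]=0
i=3: fresh scan; Z[3]=1 extend→box=[3,4)
i=4: fresh scan; Z[4]=0
i=5: fresh scan; Z[5]=0
i=6: fresh scan; Z[6]=0
i=7: fresh scan; Z[7]=3 extend→box=[7,10)
i=8: min(r-i=2, Z[1]=0)=0; Z[8]=0
i=9: min(r-i=1, Z[2]=0)=0; Z[9]=0
i=10: fresh scan; Z[10]=0
i=11: fresh scan; Z[11]=0
i=12: fresh scan; Z[12]=0
i=13: fresh scan; Z[13]=0
i=14: fresh scan; Z[14]=0
i=15: fresh scan; Z[15]=3 extend→box=[15,18)
i=16: min(r-i=2, Z[1]=0)=0; Z[16]=0
i=17: min(r-i=1, Z[2]=0)=0; Z[17]=0
i=18: fresh scan; Z[18]=0
i=19: fresh scan; Z[19]=0
i=20: fresh scan; Z[20]=0
i=21: fresh scan; Z[21]=0
i=22: fresh scan; Z[22]=0
i=23: fresh scan; Z[23]=0
i=24: fresh scan; Z[24]=0
i=25: fresh scan; Z[25]=0
i=26: fresh scan; Z[26]=2 extend→box=[26,28)
i=27: min(r-i=1, Z[1]=0)=0; Z[27]=0
i=28: fresh scan; Z[28]=1 extend→box=[28,29)
i=29: fresh scan; Z[29]=0
i=30: fresh scan; Z[30]=0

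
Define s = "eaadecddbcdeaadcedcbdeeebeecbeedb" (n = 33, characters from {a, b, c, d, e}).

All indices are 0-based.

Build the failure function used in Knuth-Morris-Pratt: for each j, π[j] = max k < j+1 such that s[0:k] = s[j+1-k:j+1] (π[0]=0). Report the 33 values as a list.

[0, 0, 0, 0, 1, 0, 0, 0, 0, 0, 0, 1, 2, 3, 4, 0, 1, 0, 0, 0, 0, 1, 1, 1, 0, 1, 1, 0, 0, 1, 1, 0, 0]

π[0] = 0
j=1 s[j]='a': π[1]=0 (border '')
j=2 s[j]='a': π[2]=0 (border '')
j=3 s[j]='d': π[3]=0 (border '')
j=4 s[j]='e': π[4]=1 (border 'e')
j=5 s[j]='c': k: 1→0; π[5]=0 (border '')
j=6 s[j]='d': π[6]=0 (border '')
j=7 s[j]='d': π[7]=0 (border '')
j=8 s[j]='b': π[8]=0 (border '')
j=9 s[j]='c': π[9]=0 (border '')
j=10 s[j]='d': π[10]=0 (border '')
j=11 s[j]='e': π[11]=1 (border 'e')
j=12 s[j]='a': π[12]=2 (border 'ea')
j=13 s[j]='a': π[13]=3 (border 'eaa')
j=14 s[j]='d': π[14]=4 (border 'eaad')
j=15 s[j]='c': k: 4→0; π[15]=0 (border '')
j=16 s[j]='e': π[16]=1 (border 'e')
j=17 s[j]='d': k: 1→0; π[17]=0 (border '')
j=18 s[j]='c': π[18]=0 (border '')
j=19 s[j]='b': π[19]=0 (border '')
j=20 s[j]='d': π[20]=0 (border '')
j=21 s[j]='e': π[21]=1 (border 'e')
j=22 s[j]='e': k: 1→0; π[22]=1 (border 'e')
j=23 s[j]='e': k: 1→0; π[23]=1 (border 'e')
j=24 s[j]='b': k: 1→0; π[24]=0 (border '')
j=25 s[j]='e': π[25]=1 (border 'e')
j=26 s[j]='e': k: 1→0; π[26]=1 (border 'e')
j=27 s[j]='c': k: 1→0; π[27]=0 (border '')
j=28 s[j]='b': π[28]=0 (border '')
j=29 s[j]='e': π[29]=1 (border 'e')
j=30 s[j]='e': k: 1→0; π[30]=1 (border 'e')
j=31 s[j]='d': k: 1→0; π[31]=0 (border '')
j=32 s[j]='b': π[32]=0 (border '')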